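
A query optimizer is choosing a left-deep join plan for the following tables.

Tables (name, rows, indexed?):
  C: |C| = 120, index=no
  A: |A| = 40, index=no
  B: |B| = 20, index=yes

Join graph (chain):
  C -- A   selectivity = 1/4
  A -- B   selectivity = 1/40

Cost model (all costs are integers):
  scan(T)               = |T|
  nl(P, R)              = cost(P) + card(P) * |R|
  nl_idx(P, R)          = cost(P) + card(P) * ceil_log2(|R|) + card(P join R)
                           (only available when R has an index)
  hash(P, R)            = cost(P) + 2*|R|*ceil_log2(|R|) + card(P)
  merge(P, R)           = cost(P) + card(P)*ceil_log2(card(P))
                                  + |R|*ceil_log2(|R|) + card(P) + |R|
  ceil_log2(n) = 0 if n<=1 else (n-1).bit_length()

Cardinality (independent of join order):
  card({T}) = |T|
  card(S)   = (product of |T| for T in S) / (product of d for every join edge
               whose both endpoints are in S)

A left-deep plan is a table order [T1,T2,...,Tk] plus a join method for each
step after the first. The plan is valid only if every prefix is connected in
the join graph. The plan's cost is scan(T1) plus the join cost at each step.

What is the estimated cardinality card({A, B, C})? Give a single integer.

600

Tables in S: A(40), B(20), C(120)
Edges inside S: C-A(d=4), A-B(d=40)
numerator = 40 * 20 * 120 = 96000
denominator = 4 * 40 = 160
card(S) = 96000 / 160 = 600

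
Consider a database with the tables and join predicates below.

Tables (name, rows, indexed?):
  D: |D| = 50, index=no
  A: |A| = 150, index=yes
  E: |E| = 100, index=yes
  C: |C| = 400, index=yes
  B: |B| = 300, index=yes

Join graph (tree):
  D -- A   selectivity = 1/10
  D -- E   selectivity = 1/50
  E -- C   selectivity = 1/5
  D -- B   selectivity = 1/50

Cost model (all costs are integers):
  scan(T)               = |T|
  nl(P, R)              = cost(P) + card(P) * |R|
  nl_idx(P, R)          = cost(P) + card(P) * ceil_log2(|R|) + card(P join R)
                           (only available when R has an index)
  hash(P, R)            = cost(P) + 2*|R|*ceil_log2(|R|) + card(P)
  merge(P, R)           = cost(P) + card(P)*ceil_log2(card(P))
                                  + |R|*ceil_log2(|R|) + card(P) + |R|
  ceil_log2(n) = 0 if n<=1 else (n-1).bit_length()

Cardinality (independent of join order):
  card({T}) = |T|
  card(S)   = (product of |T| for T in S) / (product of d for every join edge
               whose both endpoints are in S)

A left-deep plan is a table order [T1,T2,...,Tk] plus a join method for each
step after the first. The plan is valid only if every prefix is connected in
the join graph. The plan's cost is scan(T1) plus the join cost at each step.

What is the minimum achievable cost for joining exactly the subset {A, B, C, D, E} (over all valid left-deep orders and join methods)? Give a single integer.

Selinger DP over subsets of {A,B,C,D,E}:
  {D}: scan cost=50, card=50
  {A}: scan cost=150, card=150
  {E}: scan cost=100, card=100
  {C}: scan cost=400, card=400
  {B}: scan cost=300, card=300
  {AD}: card=750; try (D,hash)→900, (A,nl_idx)→1200, (A,merge)→1750, (D,merge)→1850, (A,hash)→2500, (A,nl)→7550 …(+1); best=900 via (D,hash)
  {DE}: card=100; try (E,nl_idx)→500, (D,hash)→800, (E,merge)→1200, (D,merge)→1250, (E,hash)→1500, (E,nl)→5050 …(+1); best=500 via (E,nl_idx)
  {BD}: card=300; try (B,nl_idx)→800, (D,hash)→1200, (B,merge)→3400, (D,merge)→3650, (B,hash)→5500, (B,nl)→15050 …(+1); best=800 via (B,nl_idx)
  {CE}: card=8000; try (E,hash)→2200, (C,merge)→4900, (E,merge)→5200, (C,hash)→7400, (C,nl_idx)→9000, (E,nl_idx)→11200 …(+2); best=2200 via (E,hash)
  {ADE}: card=1500; try (A,merge)→2650, (A,nl_idx)→2800, (A,hash)→3000, (E,hash)→3050, (E,nl_idx)→7650, (E,merge)→9950 …(+2); best=2650 via (A,merge)
  {ABD}: card=4500; try (A,hash)→3500, (A,merge)→5150, (B,hash)→7050, (A,nl_idx)→7700, (B,merge)→12150, (B,nl_idx)→12150 …(+2); best=3500 via (A,hash)
  {CDE}: card=8000; try (C,merge)→5300, (C,hash)→7800, (C,nl_idx)→9400, (D,hash)→10800, (C,nl)→40500, (D,merge)→114550 …(+1); best=5300 via (C,merge)
  {BDE}: card=600; try (B,nl_idx)→2000, (E,hash)→2500, (E,nl_idx)→3500, (B,merge)→4300, (E,merge)→4600, (B,hash)→6000 …(+2); best=2000 via (B,nl_idx)
  {ACDE}: card=120000; try (C,hash)→11350, (A,hash)→15700, (C,merge)→24650, (A,merge)→118650, (C,nl_idx)→136150, (A,nl_idx)→189300 …(+2); best=11350 via (C,hash)
  {ABDE}: card=9000; try (A,hash)→5000, (E,hash)→9400, (B,hash)→9550, (A,merge)→9950, (A,nl_idx)→15800, (B,merge)→23650 …(+6); best=5000 via (A,hash)
  {BCDE}: card=48000; try (C,hash)→9800, (C,merge)→12600, (B,hash)→18700, (C,nl_idx)→55400, (B,merge)→120300, (B,nl_idx)→125300 …(+2); best=9800 via (C,hash)
  {ABCDE}: card=720000; try (C,hash)→21200, (A,hash)→60200, (B,hash)→136750, (C,merge)→144000, (C,nl_idx)→806000, (A,merge)→827150 …(+6); best=21200 via (C,hash)

21200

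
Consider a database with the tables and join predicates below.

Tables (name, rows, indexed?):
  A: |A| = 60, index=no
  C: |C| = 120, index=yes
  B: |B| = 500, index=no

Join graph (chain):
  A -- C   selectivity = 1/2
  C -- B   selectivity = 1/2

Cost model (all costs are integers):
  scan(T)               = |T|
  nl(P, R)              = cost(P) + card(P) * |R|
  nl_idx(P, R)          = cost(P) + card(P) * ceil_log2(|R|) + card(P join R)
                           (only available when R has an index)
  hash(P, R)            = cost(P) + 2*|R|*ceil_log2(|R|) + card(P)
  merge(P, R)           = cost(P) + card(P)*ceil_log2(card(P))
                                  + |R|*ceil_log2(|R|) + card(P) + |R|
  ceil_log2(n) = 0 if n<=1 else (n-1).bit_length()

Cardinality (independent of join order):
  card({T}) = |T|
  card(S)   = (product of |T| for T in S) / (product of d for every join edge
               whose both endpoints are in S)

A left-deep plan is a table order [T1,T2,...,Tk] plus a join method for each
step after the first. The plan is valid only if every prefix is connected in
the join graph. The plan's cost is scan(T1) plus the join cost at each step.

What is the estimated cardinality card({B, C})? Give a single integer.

Tables in S: B(500), C(120)
Edges inside S: C-B(d=2)
numerator = 500 * 120 = 60000
denominator = 2 = 2
card(S) = 60000 / 2 = 30000

30000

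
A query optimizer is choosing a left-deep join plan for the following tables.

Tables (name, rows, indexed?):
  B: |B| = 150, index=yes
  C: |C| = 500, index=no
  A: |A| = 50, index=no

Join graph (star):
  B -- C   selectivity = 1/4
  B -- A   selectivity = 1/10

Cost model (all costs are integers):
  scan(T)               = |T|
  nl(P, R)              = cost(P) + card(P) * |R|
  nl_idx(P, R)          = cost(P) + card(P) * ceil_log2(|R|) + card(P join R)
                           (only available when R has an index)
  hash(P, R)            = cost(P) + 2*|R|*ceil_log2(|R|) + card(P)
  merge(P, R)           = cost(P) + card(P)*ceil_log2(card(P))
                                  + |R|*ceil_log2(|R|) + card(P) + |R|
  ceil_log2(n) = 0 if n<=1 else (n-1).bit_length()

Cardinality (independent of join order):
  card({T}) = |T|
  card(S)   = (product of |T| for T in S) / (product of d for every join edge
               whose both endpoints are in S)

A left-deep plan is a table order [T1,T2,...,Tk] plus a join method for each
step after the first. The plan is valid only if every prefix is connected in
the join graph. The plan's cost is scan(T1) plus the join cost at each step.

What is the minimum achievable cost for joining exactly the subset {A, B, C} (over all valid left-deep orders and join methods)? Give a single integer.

10650

Selinger DP over subsets of {A,B,C}:
  {B}: scan cost=150, card=150
  {C}: scan cost=500, card=500
  {A}: scan cost=50, card=50
  {BC}: card=18750; try (B,hash)→3400, (C,merge)→6500, (B,merge)→6850, (C,hash)→9300, (B,nl_idx)→23250, (C,nl)→75150 …(+1); best=3400 via (B,hash)
  {AB}: card=750; try (A,hash)→900, (B,nl_idx)→1200, (B,merge)→1750, (A,merge)→1850, (B,hash)→2500, (B,nl)→7550 …(+1); best=900 via (A,hash)
  {ABC}: card=93750; try (C,hash)→10650, (C,merge)→14150, (A,hash)→22750, (A,merge)→303750, (C,nl)→375900, (A,nl)→940900; best=10650 via (C,hash)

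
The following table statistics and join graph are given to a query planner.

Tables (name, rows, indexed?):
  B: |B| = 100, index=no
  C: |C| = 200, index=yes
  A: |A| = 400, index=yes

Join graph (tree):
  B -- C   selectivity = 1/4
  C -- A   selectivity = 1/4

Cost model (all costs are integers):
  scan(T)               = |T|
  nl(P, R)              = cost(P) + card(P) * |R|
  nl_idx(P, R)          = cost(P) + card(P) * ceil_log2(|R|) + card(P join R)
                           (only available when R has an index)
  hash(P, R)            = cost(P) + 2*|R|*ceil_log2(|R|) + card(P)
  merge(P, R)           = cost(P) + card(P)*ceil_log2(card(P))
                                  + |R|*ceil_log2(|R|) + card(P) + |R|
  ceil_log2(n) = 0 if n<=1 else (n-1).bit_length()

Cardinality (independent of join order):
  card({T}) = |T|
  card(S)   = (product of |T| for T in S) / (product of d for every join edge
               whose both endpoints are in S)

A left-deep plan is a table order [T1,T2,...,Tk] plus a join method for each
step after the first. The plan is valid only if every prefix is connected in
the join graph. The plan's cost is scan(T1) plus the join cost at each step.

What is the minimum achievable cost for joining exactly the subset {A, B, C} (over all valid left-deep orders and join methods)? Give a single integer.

14000

Selinger DP over subsets of {A,B,C}:
  {B}: scan cost=100, card=100
  {C}: scan cost=200, card=200
  {A}: scan cost=400, card=400
  {BC}: card=5000; try (B,hash)→1800, (C,merge)→2700, (B,merge)→2800, (C,hash)→3400, (C,nl_idx)→5900, (C,nl)→20100 …(+1); best=1800 via (B,hash)
  {AC}: card=20000; try (C,hash)→4000, (A,merge)→6000, (C,merge)→6200, (A,hash)→7600, (A,nl_idx)→22000, (C,nl_idx)→23600 …(+2); best=4000 via (C,hash)
  {ABC}: card=500000; try (A,hash)→14000, (B,hash)→25400, (A,merge)→75800, (B,merge)→324800, (A,nl_idx)→546800, (A,nl)→2001800 …(+1); best=14000 via (A,hash)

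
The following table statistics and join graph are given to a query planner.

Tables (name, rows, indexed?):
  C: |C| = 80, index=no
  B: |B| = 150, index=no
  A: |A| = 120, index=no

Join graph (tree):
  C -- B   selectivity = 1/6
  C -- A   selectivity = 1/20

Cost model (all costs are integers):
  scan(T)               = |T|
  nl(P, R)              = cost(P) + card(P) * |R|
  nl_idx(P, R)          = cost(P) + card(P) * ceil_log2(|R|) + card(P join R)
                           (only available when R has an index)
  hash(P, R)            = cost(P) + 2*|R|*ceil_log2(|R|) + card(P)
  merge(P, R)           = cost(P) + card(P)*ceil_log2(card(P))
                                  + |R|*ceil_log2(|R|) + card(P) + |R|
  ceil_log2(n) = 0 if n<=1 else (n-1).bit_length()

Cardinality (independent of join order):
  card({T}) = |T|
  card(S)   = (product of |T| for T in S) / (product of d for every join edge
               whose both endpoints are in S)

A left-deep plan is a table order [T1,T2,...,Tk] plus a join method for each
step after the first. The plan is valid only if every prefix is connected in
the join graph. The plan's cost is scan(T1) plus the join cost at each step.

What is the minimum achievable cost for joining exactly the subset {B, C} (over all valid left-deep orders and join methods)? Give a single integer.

1420

Selinger DP over subsets of {B,C}:
  {C}: scan cost=80, card=80
  {B}: scan cost=150, card=150
  {BC}: card=2000; try (C,hash)→1420, (B,merge)→2070, (C,merge)→2140, (B,hash)→2560, (B,nl)→12080, (C,nl)→12150; best=1420 via (C,hash)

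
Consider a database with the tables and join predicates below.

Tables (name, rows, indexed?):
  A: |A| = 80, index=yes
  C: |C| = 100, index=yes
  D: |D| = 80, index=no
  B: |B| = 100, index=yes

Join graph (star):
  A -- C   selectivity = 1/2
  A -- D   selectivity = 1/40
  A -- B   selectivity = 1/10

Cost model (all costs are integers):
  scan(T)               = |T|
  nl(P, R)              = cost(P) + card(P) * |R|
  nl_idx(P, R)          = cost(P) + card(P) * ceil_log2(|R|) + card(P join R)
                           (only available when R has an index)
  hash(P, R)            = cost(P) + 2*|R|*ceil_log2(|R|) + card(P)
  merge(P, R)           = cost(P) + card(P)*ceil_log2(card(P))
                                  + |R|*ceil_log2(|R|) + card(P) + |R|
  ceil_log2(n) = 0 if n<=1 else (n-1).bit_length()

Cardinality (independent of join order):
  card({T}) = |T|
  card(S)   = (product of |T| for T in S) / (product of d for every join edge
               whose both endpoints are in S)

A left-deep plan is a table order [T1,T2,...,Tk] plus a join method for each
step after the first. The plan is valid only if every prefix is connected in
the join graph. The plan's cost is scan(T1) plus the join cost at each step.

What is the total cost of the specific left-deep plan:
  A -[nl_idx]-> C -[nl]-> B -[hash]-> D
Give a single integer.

step 1: scan A: cost=80, card=80
step 2: join C via nl_idx
    card(P join C) = 80*100/(2) = 4000
    cost = 80 + 80*7 + 4000 = 4640
step 3: join B via nl
    card(P join B) = 4000*100/(10) = 40000
    cost = 4640 + 4000*100 = 404640
step 4: join D via hash
    card(P join D) = 40000*80/(40) = 80000
    cost = 404640 + 2*80*7 + 40000 = 445760

445760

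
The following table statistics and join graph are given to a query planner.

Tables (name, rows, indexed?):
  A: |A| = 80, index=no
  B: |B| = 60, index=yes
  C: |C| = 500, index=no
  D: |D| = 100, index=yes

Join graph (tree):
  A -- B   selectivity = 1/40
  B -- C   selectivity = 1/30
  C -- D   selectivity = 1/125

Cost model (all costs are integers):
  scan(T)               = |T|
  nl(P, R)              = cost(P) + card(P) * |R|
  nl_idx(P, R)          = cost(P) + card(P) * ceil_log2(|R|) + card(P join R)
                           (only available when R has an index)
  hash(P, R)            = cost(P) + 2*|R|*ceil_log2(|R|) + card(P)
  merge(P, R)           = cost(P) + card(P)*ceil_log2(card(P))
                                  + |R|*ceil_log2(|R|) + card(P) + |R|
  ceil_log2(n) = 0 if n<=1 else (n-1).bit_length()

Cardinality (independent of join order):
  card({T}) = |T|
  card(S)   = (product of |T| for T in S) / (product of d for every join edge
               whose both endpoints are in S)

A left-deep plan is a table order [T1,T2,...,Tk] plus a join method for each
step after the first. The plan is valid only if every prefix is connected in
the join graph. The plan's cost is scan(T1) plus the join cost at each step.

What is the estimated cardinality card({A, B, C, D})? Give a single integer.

Tables in S: A(80), B(60), C(500), D(100)
Edges inside S: A-B(d=40), B-C(d=30), C-D(d=125)
numerator = 80 * 60 * 500 * 100 = 240000000
denominator = 40 * 30 * 125 = 150000
card(S) = 240000000 / 150000 = 1600

1600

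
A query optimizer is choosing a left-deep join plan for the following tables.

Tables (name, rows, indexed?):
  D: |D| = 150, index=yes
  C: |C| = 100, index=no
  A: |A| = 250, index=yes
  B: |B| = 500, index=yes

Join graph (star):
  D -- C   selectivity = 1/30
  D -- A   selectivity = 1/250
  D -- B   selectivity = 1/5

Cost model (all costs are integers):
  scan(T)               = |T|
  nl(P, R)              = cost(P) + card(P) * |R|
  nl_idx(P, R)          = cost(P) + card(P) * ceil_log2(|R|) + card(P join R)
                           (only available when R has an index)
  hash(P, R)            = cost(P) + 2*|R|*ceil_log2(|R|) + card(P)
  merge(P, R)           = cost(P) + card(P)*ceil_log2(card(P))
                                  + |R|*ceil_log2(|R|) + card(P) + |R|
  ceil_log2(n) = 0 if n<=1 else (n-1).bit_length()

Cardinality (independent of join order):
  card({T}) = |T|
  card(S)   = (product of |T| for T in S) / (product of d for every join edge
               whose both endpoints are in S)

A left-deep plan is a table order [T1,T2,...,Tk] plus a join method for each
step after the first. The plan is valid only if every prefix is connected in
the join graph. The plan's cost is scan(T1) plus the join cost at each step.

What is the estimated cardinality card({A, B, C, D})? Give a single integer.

50000

Tables in S: A(250), B(500), C(100), D(150)
Edges inside S: D-C(d=30), D-A(d=250), D-B(d=5)
numerator = 250 * 500 * 100 * 150 = 1875000000
denominator = 30 * 250 * 5 = 37500
card(S) = 1875000000 / 37500 = 50000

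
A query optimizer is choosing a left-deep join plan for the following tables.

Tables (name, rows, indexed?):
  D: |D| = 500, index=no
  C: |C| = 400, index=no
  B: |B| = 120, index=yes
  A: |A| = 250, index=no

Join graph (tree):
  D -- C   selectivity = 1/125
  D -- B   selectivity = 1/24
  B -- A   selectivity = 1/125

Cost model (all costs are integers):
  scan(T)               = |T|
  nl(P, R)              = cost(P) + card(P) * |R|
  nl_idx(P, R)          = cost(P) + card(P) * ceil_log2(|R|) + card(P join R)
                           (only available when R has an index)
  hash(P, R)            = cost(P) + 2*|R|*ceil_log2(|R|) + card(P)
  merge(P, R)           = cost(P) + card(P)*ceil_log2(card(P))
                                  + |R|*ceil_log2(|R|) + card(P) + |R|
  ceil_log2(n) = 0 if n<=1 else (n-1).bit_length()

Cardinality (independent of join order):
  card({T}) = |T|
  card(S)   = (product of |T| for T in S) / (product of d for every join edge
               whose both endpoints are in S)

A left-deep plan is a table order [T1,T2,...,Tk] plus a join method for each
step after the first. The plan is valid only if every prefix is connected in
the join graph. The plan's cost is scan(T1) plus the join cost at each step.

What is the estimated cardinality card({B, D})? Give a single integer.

Tables in S: B(120), D(500)
Edges inside S: D-B(d=24)
numerator = 120 * 500 = 60000
denominator = 24 = 24
card(S) = 60000 / 24 = 2500

2500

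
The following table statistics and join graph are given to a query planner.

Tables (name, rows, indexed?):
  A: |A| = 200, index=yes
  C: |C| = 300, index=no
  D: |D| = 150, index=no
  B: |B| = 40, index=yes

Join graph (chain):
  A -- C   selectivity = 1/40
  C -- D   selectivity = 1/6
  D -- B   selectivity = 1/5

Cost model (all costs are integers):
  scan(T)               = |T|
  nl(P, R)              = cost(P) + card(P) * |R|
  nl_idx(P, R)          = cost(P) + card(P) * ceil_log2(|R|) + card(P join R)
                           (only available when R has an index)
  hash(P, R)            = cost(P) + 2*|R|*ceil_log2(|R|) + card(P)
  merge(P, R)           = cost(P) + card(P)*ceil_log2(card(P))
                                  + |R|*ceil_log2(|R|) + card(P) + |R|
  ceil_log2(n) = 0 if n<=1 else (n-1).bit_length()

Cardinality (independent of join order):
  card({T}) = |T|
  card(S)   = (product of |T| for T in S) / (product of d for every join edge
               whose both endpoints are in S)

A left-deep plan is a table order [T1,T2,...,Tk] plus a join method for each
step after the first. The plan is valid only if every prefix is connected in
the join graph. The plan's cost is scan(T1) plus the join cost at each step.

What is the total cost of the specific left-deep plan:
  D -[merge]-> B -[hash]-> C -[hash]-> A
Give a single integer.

step 1: scan D: cost=150, card=150
step 2: join B via merge
    card(P join B) = 150*40/(5) = 1200
    cost = 150 + 150*8 + 40*6 + 150 + 40 = 1780
step 3: join C via hash
    card(P join C) = 1200*300/(6) = 60000
    cost = 1780 + 2*300*9 + 1200 = 8380
step 4: join A via hash
    card(P join A) = 60000*200/(40) = 300000
    cost = 8380 + 2*200*8 + 60000 = 71580

71580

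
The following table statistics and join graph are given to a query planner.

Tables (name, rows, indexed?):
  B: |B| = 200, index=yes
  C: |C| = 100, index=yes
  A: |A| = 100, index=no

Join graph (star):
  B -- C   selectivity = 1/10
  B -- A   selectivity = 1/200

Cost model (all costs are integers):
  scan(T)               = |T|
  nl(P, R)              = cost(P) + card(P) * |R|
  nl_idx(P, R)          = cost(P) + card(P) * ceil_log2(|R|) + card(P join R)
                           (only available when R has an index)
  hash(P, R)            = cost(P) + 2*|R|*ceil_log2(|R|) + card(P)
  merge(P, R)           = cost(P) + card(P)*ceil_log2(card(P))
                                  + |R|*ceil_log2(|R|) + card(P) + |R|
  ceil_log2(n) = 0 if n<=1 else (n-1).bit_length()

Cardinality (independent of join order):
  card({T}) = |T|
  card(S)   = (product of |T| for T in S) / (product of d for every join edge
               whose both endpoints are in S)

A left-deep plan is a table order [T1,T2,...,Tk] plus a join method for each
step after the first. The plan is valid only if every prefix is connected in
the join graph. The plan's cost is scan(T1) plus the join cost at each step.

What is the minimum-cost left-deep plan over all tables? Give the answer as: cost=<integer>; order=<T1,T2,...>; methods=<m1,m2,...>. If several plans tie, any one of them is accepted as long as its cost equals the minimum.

cost=2500; order=A,B,C; methods=nl_idx,hash

Selinger DP (subsets sized 1..n):
  {B}: scan cost=200, card=200
  {C}: scan cost=100, card=100
  {A}: scan cost=100, card=100
  {BC}: card=2000; try (C,hash)→1800, (B,merge)→2700, (C,merge)→2800, (B,nl_idx)→2900, (B,hash)→3400, (C,nl_idx)→3600 …(+2); best=1800 via (C,hash)
  {AB}: card=100; try (B,nl_idx)→1000, (A,hash)→1800, (B,merge)→2700, (A,merge)→2800, (B,hash)→3400, (B,nl)→20100 …(+1); best=1000 via (B,nl_idx)
  {ABC}: card=1000; try (C,hash)→2500, (C,merge)→2600, (C,nl_idx)→2700, (A,hash)→5200, (C,nl)→11000, (A,merge)→26600 …(+1); best=2500 via (C,hash)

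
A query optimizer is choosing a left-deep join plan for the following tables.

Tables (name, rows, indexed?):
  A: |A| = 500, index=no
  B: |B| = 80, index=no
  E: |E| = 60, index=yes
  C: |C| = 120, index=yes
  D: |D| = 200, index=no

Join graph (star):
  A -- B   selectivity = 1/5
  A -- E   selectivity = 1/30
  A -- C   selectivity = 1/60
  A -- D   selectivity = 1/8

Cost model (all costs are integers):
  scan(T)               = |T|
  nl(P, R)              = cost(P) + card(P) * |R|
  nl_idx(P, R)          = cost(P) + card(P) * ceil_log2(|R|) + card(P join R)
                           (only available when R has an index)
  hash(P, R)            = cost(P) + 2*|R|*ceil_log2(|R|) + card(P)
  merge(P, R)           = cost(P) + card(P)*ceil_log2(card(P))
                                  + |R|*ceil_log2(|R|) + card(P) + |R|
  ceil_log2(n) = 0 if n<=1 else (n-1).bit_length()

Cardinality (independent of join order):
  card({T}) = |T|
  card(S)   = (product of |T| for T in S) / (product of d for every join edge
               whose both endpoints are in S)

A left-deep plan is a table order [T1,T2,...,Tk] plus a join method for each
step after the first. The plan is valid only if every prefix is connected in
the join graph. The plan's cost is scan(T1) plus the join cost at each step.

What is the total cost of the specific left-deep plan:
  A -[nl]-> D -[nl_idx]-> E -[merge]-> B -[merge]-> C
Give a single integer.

8602100

step 1: scan A: cost=500, card=500
step 2: join D via nl
    card(P join D) = 500*200/(8) = 12500
    cost = 500 + 500*200 = 100500
step 3: join E via nl_idx
    card(P join E) = 12500*60/(30) = 25000
    cost = 100500 + 12500*6 + 25000 = 200500
step 4: join B via merge
    card(P join B) = 25000*80/(5) = 400000
    cost = 200500 + 25000*15 + 80*7 + 25000 + 80 = 601140
step 5: join C via merge
    card(P join C) = 400000*120/(60) = 800000
    cost = 601140 + 400000*19 + 120*7 + 400000 + 120 = 8602100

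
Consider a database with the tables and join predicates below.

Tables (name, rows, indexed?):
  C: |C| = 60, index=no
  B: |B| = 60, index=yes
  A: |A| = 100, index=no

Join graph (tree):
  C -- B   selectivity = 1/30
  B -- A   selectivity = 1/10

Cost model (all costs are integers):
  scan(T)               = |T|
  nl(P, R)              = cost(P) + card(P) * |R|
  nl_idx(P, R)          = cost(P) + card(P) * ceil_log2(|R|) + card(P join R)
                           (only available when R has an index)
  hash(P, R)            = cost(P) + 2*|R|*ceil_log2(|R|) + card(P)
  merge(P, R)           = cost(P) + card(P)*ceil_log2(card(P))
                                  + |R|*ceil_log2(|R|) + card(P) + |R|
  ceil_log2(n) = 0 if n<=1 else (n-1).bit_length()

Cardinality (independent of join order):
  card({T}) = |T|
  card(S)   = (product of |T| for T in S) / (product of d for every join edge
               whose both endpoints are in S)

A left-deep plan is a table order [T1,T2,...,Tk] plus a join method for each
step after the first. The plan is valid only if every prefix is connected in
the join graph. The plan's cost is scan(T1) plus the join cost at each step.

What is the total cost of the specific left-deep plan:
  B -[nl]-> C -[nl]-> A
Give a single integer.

15660

step 1: scan B: cost=60, card=60
step 2: join C via nl
    card(P join C) = 60*60/(30) = 120
    cost = 60 + 60*60 = 3660
step 3: join A via nl
    card(P join A) = 120*100/(10) = 1200
    cost = 3660 + 120*100 = 15660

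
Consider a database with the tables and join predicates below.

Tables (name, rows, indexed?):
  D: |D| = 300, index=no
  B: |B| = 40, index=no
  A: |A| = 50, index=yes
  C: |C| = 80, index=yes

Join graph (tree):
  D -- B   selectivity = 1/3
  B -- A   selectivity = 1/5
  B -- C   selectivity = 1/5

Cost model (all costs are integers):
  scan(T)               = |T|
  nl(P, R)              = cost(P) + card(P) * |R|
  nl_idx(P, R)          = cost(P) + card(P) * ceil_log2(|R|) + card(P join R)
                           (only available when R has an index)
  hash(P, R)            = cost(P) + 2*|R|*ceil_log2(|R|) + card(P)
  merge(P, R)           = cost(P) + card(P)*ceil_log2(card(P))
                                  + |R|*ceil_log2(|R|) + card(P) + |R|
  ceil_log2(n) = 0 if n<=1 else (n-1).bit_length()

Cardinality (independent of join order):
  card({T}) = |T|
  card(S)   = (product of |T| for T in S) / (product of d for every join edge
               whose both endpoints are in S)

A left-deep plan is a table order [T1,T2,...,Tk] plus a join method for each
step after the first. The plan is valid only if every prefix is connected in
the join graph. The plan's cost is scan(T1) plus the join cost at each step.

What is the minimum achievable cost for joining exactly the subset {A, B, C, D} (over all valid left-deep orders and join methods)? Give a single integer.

Selinger DP over subsets of {A,B,C,D}:
  {D}: scan cost=300, card=300
  {B}: scan cost=40, card=40
  {A}: scan cost=50, card=50
  {C}: scan cost=80, card=80
  {BD}: card=4000; try (B,hash)→1080, (D,merge)→3320, (B,merge)→3580, (D,hash)→5480, (D,nl)→12040, (B,nl)→12300; best=1080 via (B,hash)
  {AB}: card=400; try (B,hash)→580, (A,merge)→670, (B,merge)→680, (A,hash)→680, (A,nl_idx)→680, (A,nl)→2040 …(+1); best=580 via (B,hash)
  {BC}: card=640; try (B,hash)→640, (C,merge)→960, (C,nl_idx)→960, (B,merge)→1000, (C,hash)→1200, (C,nl)→3240 …(+1); best=640 via (B,hash)
  {ABD}: card=40000; try (A,hash)→5680, (D,hash)→6380, (D,merge)→7580, (A,merge)→53430, (A,nl_idx)→65080, (D,nl)→120580 …(+1); best=5680 via (A,hash)
  {BCD}: card=64000; try (C,hash)→6200, (D,hash)→6680, (D,merge)→10680, (C,merge)→53720, (C,nl_idx)→93080, (D,nl)→192640 …(+1); best=6200 via (C,hash)
  {ABC}: card=6400; try (A,hash)→1880, (C,hash)→2100, (C,merge)→5220, (A,merge)→8030, (C,nl_idx)→9780, (A,nl_idx)→10880 …(+2); best=1880 via (A,hash)
  {ABCD}: card=640000; try (D,hash)→13680, (C,hash)→46800, (A,hash)→70800, (D,merge)→94480, (C,merge)→686320, (C,nl_idx)→925680 …(+5); best=13680 via (D,hash)

13680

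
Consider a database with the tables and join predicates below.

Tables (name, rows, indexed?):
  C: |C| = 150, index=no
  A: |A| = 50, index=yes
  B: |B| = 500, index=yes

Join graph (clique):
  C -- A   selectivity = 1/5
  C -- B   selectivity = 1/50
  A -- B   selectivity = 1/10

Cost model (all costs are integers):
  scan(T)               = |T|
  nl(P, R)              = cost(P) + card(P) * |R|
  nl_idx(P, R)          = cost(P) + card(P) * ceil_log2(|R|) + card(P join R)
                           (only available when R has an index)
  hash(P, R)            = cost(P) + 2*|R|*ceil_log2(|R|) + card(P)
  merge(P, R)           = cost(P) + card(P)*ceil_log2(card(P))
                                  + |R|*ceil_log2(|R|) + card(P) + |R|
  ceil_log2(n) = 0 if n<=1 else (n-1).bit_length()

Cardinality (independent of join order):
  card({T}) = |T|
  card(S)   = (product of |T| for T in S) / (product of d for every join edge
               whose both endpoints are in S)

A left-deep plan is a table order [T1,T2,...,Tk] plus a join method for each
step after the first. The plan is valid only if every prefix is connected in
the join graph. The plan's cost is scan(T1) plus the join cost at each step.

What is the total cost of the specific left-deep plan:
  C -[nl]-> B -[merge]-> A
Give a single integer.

step 1: scan C: cost=150, card=150
step 2: join B via nl
    card(P join B) = 150*500/(50) = 1500
    cost = 150 + 150*500 = 75150
step 3: join A via merge
    card(P join A) = 1500*50/(5*10) = 1500
    cost = 75150 + 1500*11 + 50*6 + 1500 + 50 = 93500

93500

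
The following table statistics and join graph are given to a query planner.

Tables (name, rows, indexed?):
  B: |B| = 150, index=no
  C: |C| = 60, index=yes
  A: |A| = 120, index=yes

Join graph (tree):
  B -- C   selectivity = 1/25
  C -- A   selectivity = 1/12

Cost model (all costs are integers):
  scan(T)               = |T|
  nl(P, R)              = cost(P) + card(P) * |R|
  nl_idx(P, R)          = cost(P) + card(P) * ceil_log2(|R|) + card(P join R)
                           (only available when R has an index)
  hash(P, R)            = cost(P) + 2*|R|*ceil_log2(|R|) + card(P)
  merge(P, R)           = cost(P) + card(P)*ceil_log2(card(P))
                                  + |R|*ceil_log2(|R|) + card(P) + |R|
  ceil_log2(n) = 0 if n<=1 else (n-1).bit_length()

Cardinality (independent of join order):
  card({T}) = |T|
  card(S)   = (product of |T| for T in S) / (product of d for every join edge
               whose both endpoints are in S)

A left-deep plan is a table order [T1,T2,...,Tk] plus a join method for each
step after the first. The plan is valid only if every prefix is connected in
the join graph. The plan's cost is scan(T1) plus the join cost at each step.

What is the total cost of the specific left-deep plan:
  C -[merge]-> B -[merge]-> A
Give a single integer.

6390

step 1: scan C: cost=60, card=60
step 2: join B via merge
    card(P join B) = 60*150/(25) = 360
    cost = 60 + 60*6 + 150*8 + 60 + 150 = 1830
step 3: join A via merge
    card(P join A) = 360*120/(12) = 3600
    cost = 1830 + 360*9 + 120*7 + 360 + 120 = 6390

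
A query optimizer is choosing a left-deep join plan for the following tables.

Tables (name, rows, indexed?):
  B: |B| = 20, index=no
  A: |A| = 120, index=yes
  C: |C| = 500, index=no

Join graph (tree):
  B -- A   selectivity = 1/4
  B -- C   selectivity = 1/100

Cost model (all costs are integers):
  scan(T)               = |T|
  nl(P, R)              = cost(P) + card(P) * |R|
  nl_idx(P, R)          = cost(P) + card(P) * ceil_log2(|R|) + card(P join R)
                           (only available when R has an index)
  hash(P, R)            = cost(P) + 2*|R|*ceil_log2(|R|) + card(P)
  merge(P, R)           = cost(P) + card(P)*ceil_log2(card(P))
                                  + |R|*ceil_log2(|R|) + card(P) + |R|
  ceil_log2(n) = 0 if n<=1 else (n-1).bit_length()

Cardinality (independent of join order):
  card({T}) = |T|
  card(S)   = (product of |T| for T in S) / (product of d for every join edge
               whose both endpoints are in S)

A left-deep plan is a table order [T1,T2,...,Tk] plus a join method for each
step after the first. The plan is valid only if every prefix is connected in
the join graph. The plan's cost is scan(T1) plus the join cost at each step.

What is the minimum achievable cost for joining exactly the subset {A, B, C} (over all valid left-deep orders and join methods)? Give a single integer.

Selinger DP over subsets of {A,B,C}:
  {B}: scan cost=20, card=20
  {A}: scan cost=120, card=120
  {C}: scan cost=500, card=500
  {AB}: card=600; try (B,hash)→440, (A,nl_idx)→760, (A,merge)→1100, (B,merge)→1200, (A,hash)→1720, (A,nl)→2420 …(+1); best=440 via (B,hash)
  {BC}: card=100; try (B,hash)→1200, (C,merge)→5140, (B,merge)→5620, (C,hash)→9040, (C,nl)→10020, (B,nl)→10500; best=1200 via (B,hash)
  {ABC}: card=3000; try (A,merge)→2960, (A,hash)→2980, (A,nl_idx)→4900, (C,hash)→10040, (C,merge)→12040, (A,nl)→13200 …(+1); best=2960 via (A,merge)

2960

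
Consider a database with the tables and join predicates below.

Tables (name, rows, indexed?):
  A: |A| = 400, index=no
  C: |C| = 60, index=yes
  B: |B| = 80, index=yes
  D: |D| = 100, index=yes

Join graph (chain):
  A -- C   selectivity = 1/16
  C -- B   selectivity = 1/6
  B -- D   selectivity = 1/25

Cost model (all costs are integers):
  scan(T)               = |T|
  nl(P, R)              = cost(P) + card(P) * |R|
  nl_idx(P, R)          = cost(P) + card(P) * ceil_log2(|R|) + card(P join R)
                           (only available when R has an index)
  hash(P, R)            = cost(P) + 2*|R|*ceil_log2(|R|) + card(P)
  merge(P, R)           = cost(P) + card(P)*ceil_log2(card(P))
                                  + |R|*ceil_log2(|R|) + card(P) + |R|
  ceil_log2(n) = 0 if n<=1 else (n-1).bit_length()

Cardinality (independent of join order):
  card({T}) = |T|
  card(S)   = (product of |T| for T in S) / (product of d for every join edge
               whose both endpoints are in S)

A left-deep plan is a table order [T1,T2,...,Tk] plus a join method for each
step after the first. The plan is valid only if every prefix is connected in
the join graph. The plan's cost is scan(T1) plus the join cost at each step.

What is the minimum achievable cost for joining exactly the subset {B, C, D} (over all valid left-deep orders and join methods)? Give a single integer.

2000

Selinger DP over subsets of {B,C,D}:
  {C}: scan cost=60, card=60
  {B}: scan cost=80, card=80
  {D}: scan cost=100, card=100
  {BC}: card=800; try (C,hash)→880, (B,merge)→1120, (C,merge)→1140, (B,hash)→1240, (B,nl_idx)→1280, (C,nl_idx)→1360 …(+2); best=880 via (C,hash)
  {BD}: card=320; try (D,nl_idx)→960, (B,nl_idx)→1120, (B,hash)→1320, (D,merge)→1520, (B,merge)→1540, (D,hash)→1560 …(+2); best=960 via (D,nl_idx)
  {BCD}: card=3200; try (C,hash)→2000, (D,hash)→3080, (C,merge)→4580, (C,nl_idx)→6080, (D,nl_idx)→9680, (D,merge)→10480 …(+2); best=2000 via (C,hash)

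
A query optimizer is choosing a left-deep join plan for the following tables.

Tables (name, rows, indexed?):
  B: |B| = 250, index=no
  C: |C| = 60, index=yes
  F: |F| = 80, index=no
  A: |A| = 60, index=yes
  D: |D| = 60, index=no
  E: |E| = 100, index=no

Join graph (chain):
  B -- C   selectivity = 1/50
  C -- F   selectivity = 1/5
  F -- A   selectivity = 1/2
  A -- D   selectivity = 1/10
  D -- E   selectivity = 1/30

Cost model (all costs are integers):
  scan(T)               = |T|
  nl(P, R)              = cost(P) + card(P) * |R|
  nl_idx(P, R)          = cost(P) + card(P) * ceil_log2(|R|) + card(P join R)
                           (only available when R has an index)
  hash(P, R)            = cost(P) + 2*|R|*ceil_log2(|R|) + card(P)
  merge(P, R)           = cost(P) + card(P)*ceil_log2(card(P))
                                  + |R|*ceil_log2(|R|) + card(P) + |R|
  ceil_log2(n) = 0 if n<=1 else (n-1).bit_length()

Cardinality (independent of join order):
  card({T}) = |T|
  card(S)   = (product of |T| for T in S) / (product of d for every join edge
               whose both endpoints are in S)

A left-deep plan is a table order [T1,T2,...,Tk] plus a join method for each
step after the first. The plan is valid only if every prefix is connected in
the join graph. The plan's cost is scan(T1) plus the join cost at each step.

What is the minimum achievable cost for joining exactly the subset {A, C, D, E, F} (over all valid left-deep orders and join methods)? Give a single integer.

52880

Selinger DP over subsets of {A,C,D,E,F}:
  {C}: scan cost=60, card=60
  {F}: scan cost=80, card=80
  {A}: scan cost=60, card=60
  {D}: scan cost=60, card=60
  {E}: scan cost=100, card=100
  {CF}: card=960; try (C,hash)→880, (F,merge)→1120, (C,merge)→1140, (F,hash)→1240, (C,nl_idx)→1520, (F,nl)→4860 …(+1); best=880 via (C,hash)
  {AF}: card=2400; try (A,hash)→880, (F,merge)→1120, (A,merge)→1140, (F,hash)→1240, (A,nl_idx)→2960, (F,nl)→4860 …(+1); best=880 via (A,hash)
  {AD}: card=360; try (A,nl_idx)→780, (D,hash)→840, (A,hash)→840, (D,merge)→900, (A,merge)→900, (D,nl)→3660 …(+1); best=780 via (A,nl_idx)
  {DE}: card=200; try (D,hash)→920, (E,merge)→1280, (D,merge)→1320, (E,hash)→1520, (E,nl)→6060, (D,nl)→6100; best=920 via (D,hash)
  {ACF}: card=28800; try (A,hash)→2560, (C,hash)→4000, (A,merge)→11860, (C,merge)→32500, (A,nl_idx)→35440, (C,nl_idx)→44080 …(+2); best=2560 via (A,hash)
  {ADF}: card=14400; try (F,hash)→2260, (D,hash)→4000, (F,merge)→5020, (F,nl)→29580, (D,merge)→32500, (D,nl)→144880; best=2260 via (F,hash)
  {ADE}: card=1200; try (A,hash)→1840, (E,hash)→2540, (A,merge)→3140, (A,nl_idx)→3320, (E,merge)→5180, (A,nl)→12920 …(+1); best=1840 via (A,hash)
  {ACDF}: card=172800; try (C,hash)→17380, (D,hash)→32080, (C,merge)→218680, (C,nl_idx)→261460, (D,merge)→463780, (C,nl)→866260 …(+1); best=17380 via (C,hash)
  {ADEF}: card=48000; try (F,hash)→4160, (F,merge)→16880, (E,hash)→18060, (F,nl)→97840, (E,merge)→219060, (E,nl)→1442260; best=4160 via (F,hash)
  {ACDEF}: card=576000; try (C,hash)→52880, (E,hash)→191580, (C,merge)→820580, (C,nl_idx)→868160, (C,nl)→2884160, (E,merge)→3301380 …(+1); best=52880 via (C,hash)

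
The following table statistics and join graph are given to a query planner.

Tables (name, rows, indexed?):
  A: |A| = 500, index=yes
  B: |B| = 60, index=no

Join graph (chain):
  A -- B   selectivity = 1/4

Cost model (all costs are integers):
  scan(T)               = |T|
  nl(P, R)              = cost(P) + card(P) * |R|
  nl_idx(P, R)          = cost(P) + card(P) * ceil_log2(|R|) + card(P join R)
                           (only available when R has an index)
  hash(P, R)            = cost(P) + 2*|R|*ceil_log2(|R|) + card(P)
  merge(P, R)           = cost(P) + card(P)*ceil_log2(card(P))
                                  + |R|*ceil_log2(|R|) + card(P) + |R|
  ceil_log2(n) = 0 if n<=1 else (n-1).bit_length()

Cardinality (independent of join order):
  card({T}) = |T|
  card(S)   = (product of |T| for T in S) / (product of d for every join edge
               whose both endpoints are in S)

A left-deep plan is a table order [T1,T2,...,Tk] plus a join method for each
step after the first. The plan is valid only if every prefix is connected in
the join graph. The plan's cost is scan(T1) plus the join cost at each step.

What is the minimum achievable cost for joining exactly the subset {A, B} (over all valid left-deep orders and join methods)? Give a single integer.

1720

Selinger DP over subsets of {A,B}:
  {A}: scan cost=500, card=500
  {B}: scan cost=60, card=60
  {AB}: card=7500; try (B,hash)→1720, (A,merge)→5480, (B,merge)→5920, (A,nl_idx)→8100, (A,hash)→9120, (A,nl)→30060 …(+1); best=1720 via (B,hash)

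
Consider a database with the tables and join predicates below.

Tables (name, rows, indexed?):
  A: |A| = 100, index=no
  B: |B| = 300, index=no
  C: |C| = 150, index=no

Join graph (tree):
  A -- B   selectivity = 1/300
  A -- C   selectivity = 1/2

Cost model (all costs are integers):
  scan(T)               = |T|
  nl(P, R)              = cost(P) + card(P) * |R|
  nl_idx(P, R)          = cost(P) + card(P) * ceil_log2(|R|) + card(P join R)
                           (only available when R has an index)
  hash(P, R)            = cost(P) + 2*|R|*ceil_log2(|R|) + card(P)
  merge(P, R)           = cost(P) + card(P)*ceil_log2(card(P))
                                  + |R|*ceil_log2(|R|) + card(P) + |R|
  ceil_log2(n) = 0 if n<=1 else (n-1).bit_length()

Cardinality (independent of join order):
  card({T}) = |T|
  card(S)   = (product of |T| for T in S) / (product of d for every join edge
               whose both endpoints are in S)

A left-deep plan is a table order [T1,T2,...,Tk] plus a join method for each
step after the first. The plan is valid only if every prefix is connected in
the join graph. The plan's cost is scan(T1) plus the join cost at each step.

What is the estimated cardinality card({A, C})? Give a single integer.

Tables in S: A(100), C(150)
Edges inside S: A-C(d=2)
numerator = 100 * 150 = 15000
denominator = 2 = 2
card(S) = 15000 / 2 = 7500

7500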